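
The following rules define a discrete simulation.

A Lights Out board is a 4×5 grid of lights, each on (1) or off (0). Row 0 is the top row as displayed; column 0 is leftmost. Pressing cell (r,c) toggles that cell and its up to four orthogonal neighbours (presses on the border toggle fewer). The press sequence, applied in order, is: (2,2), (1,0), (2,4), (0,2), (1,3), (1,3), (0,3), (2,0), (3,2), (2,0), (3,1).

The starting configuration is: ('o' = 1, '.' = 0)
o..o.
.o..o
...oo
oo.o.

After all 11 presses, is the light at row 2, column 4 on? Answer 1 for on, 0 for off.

0

t=0: o..o.
.o..o
...oo
oo.o.
t=1: o..o.
.oo.o
.oo.o
oooo.
t=2: ...o.
o.o.o
ooo.o
oooo.
t=3: ...o.
o.o..
oooo.
ooooo
t=4: .oo..
o....
oooo.
ooooo
t=5: .ooo.
o.ooo
ooo..
ooooo
t=6: .oo..
o....
oooo.
ooooo
t=7: .o.oo
o..o.
oooo.
ooooo
t=8: .o.oo
...o.
..oo.
.oooo
t=9: .o.oo
...o.
...o.
....o
t=10: .o.oo
o..o.
oo.o.
o...o
t=11: .o.oo
o..o.
o..o.
.oo.o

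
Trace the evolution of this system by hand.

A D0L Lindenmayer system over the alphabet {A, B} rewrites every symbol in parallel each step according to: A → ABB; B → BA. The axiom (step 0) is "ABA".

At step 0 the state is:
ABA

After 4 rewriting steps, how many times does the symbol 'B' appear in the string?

k=0  ABA
k=1  ABBBAABB
k=2  ABBBABABAABBABBBABA
k=3  ABBBABABAABBBAABBBAABBABBBABAABBBABABAABBBAABB
k=4  ABBBABABAABBBAABBBAABBABBBABABAABBABBBABABAABBABBBABAABBBABABAABBBAABBABBBABABAABBBAABBBAABBABBBABABAABBABBBABA

65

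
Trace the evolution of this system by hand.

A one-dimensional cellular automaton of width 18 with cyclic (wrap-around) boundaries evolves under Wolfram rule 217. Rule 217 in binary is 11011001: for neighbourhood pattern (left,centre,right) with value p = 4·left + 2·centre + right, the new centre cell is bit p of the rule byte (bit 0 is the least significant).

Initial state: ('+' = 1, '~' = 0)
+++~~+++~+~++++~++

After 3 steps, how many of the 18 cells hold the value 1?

[0] +++~~+++~+~++++~++
[1] ++++~+++~~~++++~++
[2] ++++~+++++~++++~++
[3] ++++~+++++~++++~++

15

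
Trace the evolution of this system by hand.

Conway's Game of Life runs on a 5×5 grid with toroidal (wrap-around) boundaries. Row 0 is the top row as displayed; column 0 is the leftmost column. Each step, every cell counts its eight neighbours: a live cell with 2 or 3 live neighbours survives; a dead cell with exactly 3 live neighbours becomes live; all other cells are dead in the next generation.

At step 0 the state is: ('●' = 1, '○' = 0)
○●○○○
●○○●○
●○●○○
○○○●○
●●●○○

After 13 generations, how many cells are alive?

7

[0] ○●○○○
●○○●○
●○●○○
○○○●○
●●●○○
[1] ○○○○●
●○●○●
○●●●○
●○○●●
●●●○○
[2] ○○●○●
●○●○●
○○○○○
○○○○○
○●●○○
[3] ○○●○●
●●○○●
○○○○○
○○○○○
○●●●○
[4] ○○○○●
●●○●●
●○○○○
○○●○○
○●●●○
[5] ○○○○○
○●○●○
●○●●○
○○●●○
○●●●○
[6] ○●○●○
○●○●●
○○○○○
○○○○○
○●○●○
[7] ○●○●○
●○○●●
○○○○○
○○○○○
○○○○○
[8] ●○●●○
●○●●●
○○○○●
○○○○○
○○○○○
[9] ●○●○○
●○●○○
●○○○●
○○○○○
○○○○○
[10] ○○○○○
●○○●○
●●○○●
○○○○○
○○○○○
[11] ○○○○○
●●○○○
●●○○●
●○○○○
○○○○○
[12] ○○○○○
○●○○●
○○○○●
●●○○●
○○○○○
[13] ○○○○○
●○○○○
○●○●●
●○○○●
●○○○○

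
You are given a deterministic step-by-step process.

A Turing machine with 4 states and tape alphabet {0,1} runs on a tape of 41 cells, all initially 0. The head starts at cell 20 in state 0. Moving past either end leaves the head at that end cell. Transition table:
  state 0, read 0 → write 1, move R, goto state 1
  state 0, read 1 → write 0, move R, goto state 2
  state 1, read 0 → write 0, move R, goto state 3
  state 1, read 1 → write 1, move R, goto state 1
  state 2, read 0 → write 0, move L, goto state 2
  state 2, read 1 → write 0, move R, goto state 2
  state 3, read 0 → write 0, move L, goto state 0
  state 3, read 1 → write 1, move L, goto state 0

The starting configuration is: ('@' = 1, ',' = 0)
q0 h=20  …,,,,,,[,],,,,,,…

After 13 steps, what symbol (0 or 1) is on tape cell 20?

[0] q0 h=20  …,,,,,,[,],,,,,,…
[1] q1 h=21  …,,,,,@[,],,,,,,…
[2] q3 h=22  …,,,,@,[,],,,,,,…
[3] q0 h=21  …,,,,,@[,],,,,,,…
[4] q1 h=22  …,,,,@@[,],,,,,,…
[5] q3 h=23  …,,,@@,[,],,,,,,…
[6] q0 h=22  …,,,,@@[,],,,,,,…
[7] q1 h=23  …,,,@@@[,],,,,,,…
[8] q3 h=24  …,,@@@,[,],,,,,,…
[9] q0 h=23  …,,,@@@[,],,,,,,…
[10] q1 h=24  …,,@@@@[,],,,,,,…
[11] q3 h=25  …,@@@@,[,],,,,,,…
[12] q0 h=24  …,,@@@@[,],,,,,,…
[13] q1 h=25  …,@@@@@[,],,,,,,…

1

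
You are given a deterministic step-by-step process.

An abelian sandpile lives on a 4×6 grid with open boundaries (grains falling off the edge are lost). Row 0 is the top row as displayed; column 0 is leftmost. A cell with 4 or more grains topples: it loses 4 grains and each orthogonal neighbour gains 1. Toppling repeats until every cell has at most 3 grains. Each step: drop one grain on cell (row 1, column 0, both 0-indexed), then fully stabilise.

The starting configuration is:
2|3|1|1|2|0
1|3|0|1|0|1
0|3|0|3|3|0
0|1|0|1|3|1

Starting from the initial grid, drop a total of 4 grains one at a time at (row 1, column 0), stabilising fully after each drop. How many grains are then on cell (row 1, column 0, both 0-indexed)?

gen 0: 2|3|1|1|2|0
1|3|0|1|0|1
0|3|0|3|3|0
0|1|0|1|3|1
gen 1: 2|3|1|1|2|0
2|3|0|1|0|1
0|3|0|3|3|0
0|1|0|1|3|1
gen 2: 2|3|1|1|2|0
3|3|0|1|0|1
0|3|0|3|3|0
0|1|0|1|3|1
gen 3: 0|1|2|1|2|0
2|2|1|1|0|1
2|0|1|3|3|0
0|2|0|1|3|1
gen 4: 0|1|2|1|2|0
3|2|1|1|0|1
2|0|1|3|3|0
0|2|0|1|3|1

3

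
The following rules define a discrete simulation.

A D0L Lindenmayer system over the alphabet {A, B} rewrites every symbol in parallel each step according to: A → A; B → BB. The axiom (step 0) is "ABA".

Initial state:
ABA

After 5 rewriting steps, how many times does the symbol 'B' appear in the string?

32

0) ABA
1) ABBA
2) ABBBBA
3) ABBBBBBBBA
4) ABBBBBBBBBBBBBBBBA
5) ABBBBBBBBBBBBBBBBBBBBBBBBBBBBBBBBA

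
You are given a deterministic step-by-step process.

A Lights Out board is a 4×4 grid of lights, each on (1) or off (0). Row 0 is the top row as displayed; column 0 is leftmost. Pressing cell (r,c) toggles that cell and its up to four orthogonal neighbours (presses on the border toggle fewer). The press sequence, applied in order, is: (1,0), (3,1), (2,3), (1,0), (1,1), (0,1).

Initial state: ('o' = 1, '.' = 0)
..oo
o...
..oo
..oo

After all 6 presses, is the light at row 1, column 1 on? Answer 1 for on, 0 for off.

0

step 0: ..oo
o...
..oo
..oo
step 1: o.oo
.o..
o.oo
..oo
step 2: o.oo
.o..
oooo
oo.o
step 3: o.oo
.o.o
oo..
oo..
step 4: ..oo
o..o
.o..
oo..
step 5: .ooo
.ooo
....
oo..
step 6: o..o
..oo
....
oo..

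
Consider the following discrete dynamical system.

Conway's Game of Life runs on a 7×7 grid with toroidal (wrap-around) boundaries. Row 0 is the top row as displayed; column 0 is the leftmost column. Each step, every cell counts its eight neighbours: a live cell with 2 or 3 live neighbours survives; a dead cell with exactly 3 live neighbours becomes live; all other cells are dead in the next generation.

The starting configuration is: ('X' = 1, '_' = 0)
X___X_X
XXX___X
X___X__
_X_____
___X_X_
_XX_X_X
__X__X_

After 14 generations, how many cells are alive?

k=0  X___X_X
XXX___X
X___X__
_X_____
___X_X_
_XX_X_X
__X__X_
k=1  __XX___
___X___
__X___X
____X__
XX_XXX_
_XX_X_X
__X_X__
k=2  __X_X__
___X___
___X___
XXX_X_X
XX____X
______X
____XX_
k=3  ____XX_
__XXX__
XX_XX__
__XX_XX
__X____
______X
___XXX_
k=4  __X____
_XX____
XX____X
X____XX
__XX_XX
___XXX_
___X__X
k=5  _XXX___
__X____
__X__X_
__X_X__
X_XX___
_______
__XX_X_
k=6  _X__X__
_______
_XX____
__X_X__
_XXX___
_X__X__
_X_XX__
k=7  __XXX__
_XX____
_XXX___
_______
_X__X__
XX__X__
XX_XXX_
k=8  X____X_
____X__
_X_X___
_X_X___
XX_____
______X
X____XX
k=9  X___XX_
____X__
___XX__
_X_____
XXX____
_X___X_
X____X_
k=10  ____XX_
_______
___XX__
XX_X___
X_X____
__X____
XX___X_
k=11  ____XXX
___X_X_
__XXX__
XX_XX__
X_XX___
X_X___X
_X__XXX
k=12  X__X___
__X___X
_X___X_
X______
____X__
__X_X__
_X_XX__
k=13  XX_XX__
XXX___X
XX____X
_______
___X___
__X_XX_
_X__X__
k=14  ___XXXX
___X_X_
__X___X
X______
___XX__
__X_XX_
XX_____

16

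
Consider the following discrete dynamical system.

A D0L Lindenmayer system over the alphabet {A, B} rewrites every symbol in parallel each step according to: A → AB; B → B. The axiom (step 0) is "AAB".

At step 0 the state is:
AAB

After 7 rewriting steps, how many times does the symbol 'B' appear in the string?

15

0) AAB
1) ABABB
2) ABBABBB
3) ABBBABBBB
4) ABBBBABBBBB
5) ABBBBBABBBBBB
6) ABBBBBBABBBBBBB
7) ABBBBBBBABBBBBBBB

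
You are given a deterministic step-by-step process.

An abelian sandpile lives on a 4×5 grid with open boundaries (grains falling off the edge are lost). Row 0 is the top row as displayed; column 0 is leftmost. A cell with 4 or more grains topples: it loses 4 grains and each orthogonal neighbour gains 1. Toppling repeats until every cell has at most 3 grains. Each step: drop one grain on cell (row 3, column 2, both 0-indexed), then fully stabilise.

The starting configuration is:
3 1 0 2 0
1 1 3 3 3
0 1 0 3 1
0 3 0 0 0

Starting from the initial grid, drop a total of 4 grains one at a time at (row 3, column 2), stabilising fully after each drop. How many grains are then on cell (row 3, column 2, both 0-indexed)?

t=0: 3 1 0 2 0
1 1 3 3 3
0 1 0 3 1
0 3 0 0 0
t=1: 3 1 0 2 0
1 1 3 3 3
0 1 0 3 1
0 3 1 0 0
t=2: 3 1 0 2 0
1 1 3 3 3
0 1 0 3 1
0 3 2 0 0
t=3: 3 1 0 2 0
1 1 3 3 3
0 1 0 3 1
0 3 3 0 0
t=4: 3 1 0 2 0
1 1 3 3 3
0 2 1 3 1
1 0 1 1 0

1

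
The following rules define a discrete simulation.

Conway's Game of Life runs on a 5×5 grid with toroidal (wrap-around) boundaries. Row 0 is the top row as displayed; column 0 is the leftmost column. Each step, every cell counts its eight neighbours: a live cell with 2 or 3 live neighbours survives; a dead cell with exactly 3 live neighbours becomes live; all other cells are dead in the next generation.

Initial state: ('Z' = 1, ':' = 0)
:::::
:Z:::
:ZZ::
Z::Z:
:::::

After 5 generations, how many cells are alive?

k=0  :::::
:Z:::
:ZZ::
Z::Z:
:::::
k=1  :::::
:ZZ::
ZZZ::
:ZZ::
:::::
k=2  :::::
Z:Z::
Z::Z:
Z:Z::
:::::
k=3  :::::
:Z::Z
Z:ZZ:
:Z::Z
:::::
k=4  :::::
ZZZZZ
::ZZ:
ZZZZZ
:::::
k=5  ZZZZZ
ZZ::Z
:::::
ZZ::Z
ZZZZZ

16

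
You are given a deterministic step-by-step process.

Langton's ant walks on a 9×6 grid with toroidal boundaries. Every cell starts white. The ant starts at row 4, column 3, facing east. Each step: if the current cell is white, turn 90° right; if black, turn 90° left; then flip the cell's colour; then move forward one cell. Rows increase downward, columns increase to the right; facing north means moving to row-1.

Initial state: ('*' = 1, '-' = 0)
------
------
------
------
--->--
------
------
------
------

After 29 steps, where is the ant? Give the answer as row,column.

3,1

[0] ------
------
------
------
--->--
------
------
------
------
[1] ------
------
------
------
---*--
---v--
------
------
------
[2] ------
------
------
------
---*--
--<*--
------
------
------
[3] ------
------
------
------
--^*--
--**--
------
------
------
[4] ------
------
------
------
--*>--
--**--
------
------
------
[5] ------
------
------
---^--
--*---
--**--
------
------
------
[6] ------
------
------
---*>-
--*---
--**--
------
------
------
[7] ------
------
------
---**-
--*-v-
--**--
------
------
------
[8] ------
------
------
---**-
--*<*-
--**--
------
------
------
[9] ------
------
------
---^*-
--***-
--**--
------
------
------
[10] ------
------
------
--<-*-
--***-
--**--
------
------
------
[11] ------
------
--^---
--*-*-
--***-
--**--
------
------
------
[12] ------
------
--*>--
--*-*-
--***-
--**--
------
------
------
[13] ------
------
--**--
--*v*-
--***-
--**--
------
------
------
[14] ------
------
--**--
--<**-
--***-
--**--
------
------
------
[15] ------
------
--**--
---**-
--v**-
--**--
------
------
------
[16] ------
------
--**--
---**-
--->*-
--**--
------
------
------
[17] ------
------
--**--
---^*-
----*-
--**--
------
------
------
[18] ------
------
--**--
--<-*-
----*-
--**--
------
------
------
[19] ------
------
--^*--
--*-*-
----*-
--**--
------
------
------
[20] ------
------
-<-*--
--*-*-
----*-
--**--
------
------
------
[21] ------
-^----
-*-*--
--*-*-
----*-
--**--
------
------
------
[22] ------
-*>---
-*-*--
--*-*-
----*-
--**--
------
------
------
[23] ------
-**---
-*v*--
--*-*-
----*-
--**--
------
------
------
[24] ------
-**---
-<**--
--*-*-
----*-
--**--
------
------
------
[25] ------
-**---
--**--
-v*-*-
----*-
--**--
------
------
------
[26] ------
-**---
--**--
<**-*-
----*-
--**--
------
------
------
[27] ------
-**---
^-**--
***-*-
----*-
--**--
------
------
------
[28] ------
-**---
*>**--
***-*-
----*-
--**--
------
------
------
[29] ------
-**---
****--
*v*-*-
----*-
--**--
------
------
------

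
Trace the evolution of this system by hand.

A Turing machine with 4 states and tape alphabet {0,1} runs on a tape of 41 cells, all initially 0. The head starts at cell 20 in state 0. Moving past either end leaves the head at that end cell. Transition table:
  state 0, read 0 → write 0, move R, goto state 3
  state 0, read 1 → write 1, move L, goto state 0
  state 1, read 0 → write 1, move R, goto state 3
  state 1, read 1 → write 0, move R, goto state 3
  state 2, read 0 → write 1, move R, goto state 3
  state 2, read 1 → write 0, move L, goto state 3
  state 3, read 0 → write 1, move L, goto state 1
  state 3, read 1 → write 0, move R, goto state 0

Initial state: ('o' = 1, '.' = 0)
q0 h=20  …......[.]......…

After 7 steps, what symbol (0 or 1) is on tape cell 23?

[0] q0 h=20  …......[.]......…
[1] q3 h=21  …......[.]......…
[2] q1 h=20  …......[.]o.....…
[3] q3 h=21  ….....o[o]......…
[4] q0 h=22  …....o.[.]......…
[5] q3 h=23  …...o..[.]......…
[6] q1 h=22  …....o.[.]o.....…
[7] q3 h=23  …...o.o[o]......…

1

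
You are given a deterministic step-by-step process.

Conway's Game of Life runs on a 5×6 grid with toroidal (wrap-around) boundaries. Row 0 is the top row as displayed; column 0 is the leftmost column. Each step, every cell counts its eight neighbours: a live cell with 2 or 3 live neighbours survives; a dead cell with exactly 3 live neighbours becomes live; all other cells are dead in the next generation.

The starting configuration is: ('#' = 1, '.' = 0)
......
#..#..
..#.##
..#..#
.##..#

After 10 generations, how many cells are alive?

8

k=0  ......
#..#..
..#.##
..#..#
.##..#
k=1  ###...
...###
###.##
..#..#
###...
k=2  ....#.
......
.##...
....#.
...#.#
k=3  ....#.
......
......
..###.
...#.#
k=4  ....#.
......
...#..
..###.
..#..#
k=5  ......
......
..###.
..#.#.
..#..#
k=6  ......
...#..
..#.#.
.##.##
...#..
k=7  ......
...#..
.##.##
.##.##
..###.
k=8  ..#.#.
..###.
.#...#
......
.##.##
k=9  ......
.##.##
..###.
.##.##
.##.##
k=10  ......
.##.##
......
......
.##.##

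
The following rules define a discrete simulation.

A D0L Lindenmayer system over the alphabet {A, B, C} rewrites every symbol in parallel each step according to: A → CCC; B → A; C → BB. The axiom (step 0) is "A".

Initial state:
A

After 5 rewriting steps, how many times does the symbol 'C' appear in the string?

t=0: A
t=1: CCC
t=2: BBBBBB
t=3: AAAAAA
t=4: CCCCCCCCCCCCCCCCCC
t=5: BBBBBBBBBBBBBBBBBBBBBBBBBBBBBBBBBBBB

0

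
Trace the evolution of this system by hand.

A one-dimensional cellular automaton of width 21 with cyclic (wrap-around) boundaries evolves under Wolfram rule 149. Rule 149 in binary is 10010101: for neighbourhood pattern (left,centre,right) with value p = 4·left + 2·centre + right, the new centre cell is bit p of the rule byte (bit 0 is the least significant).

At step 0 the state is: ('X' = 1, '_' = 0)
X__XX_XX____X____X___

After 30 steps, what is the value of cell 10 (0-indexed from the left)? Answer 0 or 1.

step 0: X__XX_XX____X____X___
step 1: XX______XXX_XXXX_XXX_
step 2: __XXXXX__X___XX___X__
step 3: X__XXX_X_XXX___XX_XXX
step 4: _X__X__X__X_XX_____XX
step 5: _XX_XX_XX_X___XXXX___
step 6: __________XXX__XX_XXX
step 7: XXXXXXXXX__X_X_____X_
step 8: _XXXXXXX_X_X_XXXXX_X_
step 9: __XXXXX__X_X__XXX__XX
step 10: X__XXX_X_X_XX__X_X___
step 11: XX__X__X_X___X_X_XXX_
step 12: __X_XX_X_XXX_X_X__X__
step 13: X_X____X__X__X_XX_XXX
step 14: __XXXX_XX_XX_X_____XX
step 15: X__XX________XXXXX___
step 16: XX___XXXXXXX__XXX_XX_
step 17: __XX__XXXXX_X__X_____
step 18: X___X__XXX__XX_XXXXXX
step 19: _XX_XX__X_X_____XXXXX
step 20: ______X_X_XXXXX__XXX_
step 21: XXXXX_X_X__XXX_X__X_X
step 22: XXXX__X_XX__X__XX_X__
step 23: _XX_X_X___X_XX____XX_
step 24: ____X_XXX_X___XXX___X
step 25: XXX_X__X__XXX__X_XX_X
step 26: XX__XX_XX__X_X_X_____
step 27: __X______X_X_X_XXXXX_
step 28: X_XXXXXX_X_X_X__XXX_X
step 29: ___XXXX__X_X_XX__X___
step 30: XX__XX_X_X_X___X_XXXX

0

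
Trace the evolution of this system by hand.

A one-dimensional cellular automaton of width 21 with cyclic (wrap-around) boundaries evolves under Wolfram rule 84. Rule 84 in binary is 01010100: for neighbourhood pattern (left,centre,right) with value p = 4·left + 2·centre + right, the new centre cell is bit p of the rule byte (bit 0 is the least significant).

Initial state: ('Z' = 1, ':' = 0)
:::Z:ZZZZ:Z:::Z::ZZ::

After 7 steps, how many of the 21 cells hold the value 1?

step 0: :::Z:ZZZZ:Z:::Z::ZZ::
step 1: :::Z::::Z:ZZ::ZZ::ZZ:
step 2: :::ZZ:::Z::ZZ::ZZ::ZZ
step 3: Z:::ZZ::ZZ::ZZ::ZZ::Z
step 4: ZZ:::ZZ::ZZ::ZZ::ZZ::
step 5: :ZZ:::ZZ::ZZ::ZZ::ZZ:
step 6: ::ZZ:::ZZ::ZZ::ZZ::ZZ
step 7: Z::ZZ:::ZZ::ZZ::ZZ::Z

10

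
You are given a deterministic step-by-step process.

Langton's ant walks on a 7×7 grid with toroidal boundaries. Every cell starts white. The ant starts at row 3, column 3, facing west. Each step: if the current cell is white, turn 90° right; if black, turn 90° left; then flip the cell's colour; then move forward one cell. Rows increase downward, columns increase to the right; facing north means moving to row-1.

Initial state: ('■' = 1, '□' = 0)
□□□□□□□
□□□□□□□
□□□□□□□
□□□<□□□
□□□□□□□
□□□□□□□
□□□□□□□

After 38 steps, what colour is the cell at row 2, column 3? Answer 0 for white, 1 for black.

1

0) □□□□□□□
□□□□□□□
□□□□□□□
□□□<□□□
□□□□□□□
□□□□□□□
□□□□□□□
1) □□□□□□□
□□□□□□□
□□□^□□□
□□□■□□□
□□□□□□□
□□□□□□□
□□□□□□□
2) □□□□□□□
□□□□□□□
□□□■>□□
□□□■□□□
□□□□□□□
□□□□□□□
□□□□□□□
3) □□□□□□□
□□□□□□□
□□□■■□□
□□□■v□□
□□□□□□□
□□□□□□□
□□□□□□□
4) □□□□□□□
□□□□□□□
□□□■■□□
□□□<■□□
□□□□□□□
□□□□□□□
□□□□□□□
5) □□□□□□□
□□□□□□□
□□□■■□□
□□□□■□□
□□□v□□□
□□□□□□□
□□□□□□□
6) □□□□□□□
□□□□□□□
□□□■■□□
□□□□■□□
□□<■□□□
□□□□□□□
□□□□□□□
7) □□□□□□□
□□□□□□□
□□□■■□□
□□^□■□□
□□■■□□□
□□□□□□□
□□□□□□□
8) □□□□□□□
□□□□□□□
□□□■■□□
□□■>■□□
□□■■□□□
□□□□□□□
□□□□□□□
9) □□□□□□□
□□□□□□□
□□□■■□□
□□■■■□□
□□■v□□□
□□□□□□□
□□□□□□□
10) □□□□□□□
□□□□□□□
□□□■■□□
□□■■■□□
□□■□>□□
□□□□□□□
□□□□□□□
11) □□□□□□□
□□□□□□□
□□□■■□□
□□■■■□□
□□■□■□□
□□□□v□□
□□□□□□□
12) □□□□□□□
□□□□□□□
□□□■■□□
□□■■■□□
□□■□■□□
□□□<■□□
□□□□□□□
13) □□□□□□□
□□□□□□□
□□□■■□□
□□■■■□□
□□■^■□□
□□□■■□□
□□□□□□□
14) □□□□□□□
□□□□□□□
□□□■■□□
□□■■■□□
□□■■>□□
□□□■■□□
□□□□□□□
15) □□□□□□□
□□□□□□□
□□□■■□□
□□■■^□□
□□■■□□□
□□□■■□□
□□□□□□□
16) □□□□□□□
□□□□□□□
□□□■■□□
□□■<□□□
□□■■□□□
□□□■■□□
□□□□□□□
17) □□□□□□□
□□□□□□□
□□□■■□□
□□■□□□□
□□■v□□□
□□□■■□□
□□□□□□□
18) □□□□□□□
□□□□□□□
□□□■■□□
□□■□□□□
□□■□>□□
□□□■■□□
□□□□□□□
19) □□□□□□□
□□□□□□□
□□□■■□□
□□■□□□□
□□■□■□□
□□□■v□□
□□□□□□□
20) □□□□□□□
□□□□□□□
□□□■■□□
□□■□□□□
□□■□■□□
□□□■□>□
□□□□□□□
21) □□□□□□□
□□□□□□□
□□□■■□□
□□■□□□□
□□■□■□□
□□□■□■□
□□□□□v□
22) □□□□□□□
□□□□□□□
□□□■■□□
□□■□□□□
□□■□■□□
□□□■□■□
□□□□<■□
23) □□□□□□□
□□□□□□□
□□□■■□□
□□■□□□□
□□■□■□□
□□□■^■□
□□□□■■□
24) □□□□□□□
□□□□□□□
□□□■■□□
□□■□□□□
□□■□■□□
□□□■■>□
□□□□■■□
25) □□□□□□□
□□□□□□□
□□□■■□□
□□■□□□□
□□■□■^□
□□□■■□□
□□□□■■□
26) □□□□□□□
□□□□□□□
□□□■■□□
□□■□□□□
□□■□■■>
□□□■■□□
□□□□■■□
27) □□□□□□□
□□□□□□□
□□□■■□□
□□■□□□□
□□■□■■■
□□□■■□v
□□□□■■□
28) □□□□□□□
□□□□□□□
□□□■■□□
□□■□□□□
□□■□■■■
□□□■■<■
□□□□■■□
29) □□□□□□□
□□□□□□□
□□□■■□□
□□■□□□□
□□■□■^■
□□□■■■■
□□□□■■□
30) □□□□□□□
□□□□□□□
□□□■■□□
□□■□□□□
□□■□<□■
□□□■■■■
□□□□■■□
31) □□□□□□□
□□□□□□□
□□□■■□□
□□■□□□□
□□■□□□■
□□□■v■■
□□□□■■□
32) □□□□□□□
□□□□□□□
□□□■■□□
□□■□□□□
□□■□□□■
□□□■□>■
□□□□■■□
33) □□□□□□□
□□□□□□□
□□□■■□□
□□■□□□□
□□■□□^■
□□□■□□■
□□□□■■□
34) □□□□□□□
□□□□□□□
□□□■■□□
□□■□□□□
□□■□□■>
□□□■□□■
□□□□■■□
35) □□□□□□□
□□□□□□□
□□□■■□□
□□■□□□^
□□■□□■□
□□□■□□■
□□□□■■□
36) □□□□□□□
□□□□□□□
□□□■■□□
>□■□□□■
□□■□□■□
□□□■□□■
□□□□■■□
37) □□□□□□□
□□□□□□□
□□□■■□□
■□■□□□■
v□■□□■□
□□□■□□■
□□□□■■□
38) □□□□□□□
□□□□□□□
□□□■■□□
■□■□□□■
■□■□□■<
□□□■□□■
□□□□■■□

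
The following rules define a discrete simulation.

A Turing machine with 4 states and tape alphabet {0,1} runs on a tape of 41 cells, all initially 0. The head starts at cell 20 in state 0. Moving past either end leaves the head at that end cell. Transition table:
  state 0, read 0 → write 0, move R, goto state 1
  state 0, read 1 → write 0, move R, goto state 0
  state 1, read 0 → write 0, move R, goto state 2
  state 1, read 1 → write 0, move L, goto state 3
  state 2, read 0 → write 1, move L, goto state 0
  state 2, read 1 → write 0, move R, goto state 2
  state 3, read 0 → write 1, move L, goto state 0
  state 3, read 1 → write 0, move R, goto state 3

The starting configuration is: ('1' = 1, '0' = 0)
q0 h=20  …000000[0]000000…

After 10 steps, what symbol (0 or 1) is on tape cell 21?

0

t=0: q0 h=20  …000000[0]000000…
t=1: q1 h=21  …000000[0]000000…
t=2: q2 h=22  …000000[0]000000…
t=3: q0 h=21  …000000[0]100000…
t=4: q1 h=22  …000000[1]000000…
t=5: q3 h=21  …000000[0]000000…
t=6: q0 h=20  …000000[0]100000…
t=7: q1 h=21  …000000[1]000000…
t=8: q3 h=20  …000000[0]000000…
t=9: q0 h=19  …000000[0]100000…
t=10: q1 h=20  …000000[1]000000…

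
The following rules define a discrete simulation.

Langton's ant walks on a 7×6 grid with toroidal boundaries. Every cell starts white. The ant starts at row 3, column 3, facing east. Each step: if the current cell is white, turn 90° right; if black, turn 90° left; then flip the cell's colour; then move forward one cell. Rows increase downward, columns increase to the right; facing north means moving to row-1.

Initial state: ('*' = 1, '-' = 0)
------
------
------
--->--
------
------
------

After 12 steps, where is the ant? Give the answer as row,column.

1,3

gen 0: ------
------
------
--->--
------
------
------
gen 1: ------
------
------
---*--
---v--
------
------
gen 2: ------
------
------
---*--
--<*--
------
------
gen 3: ------
------
------
--^*--
--**--
------
------
gen 4: ------
------
------
--*>--
--**--
------
------
gen 5: ------
------
---^--
--*---
--**--
------
------
gen 6: ------
------
---*>-
--*---
--**--
------
------
gen 7: ------
------
---**-
--*-v-
--**--
------
------
gen 8: ------
------
---**-
--*<*-
--**--
------
------
gen 9: ------
------
---^*-
--***-
--**--
------
------
gen 10: ------
------
--<-*-
--***-
--**--
------
------
gen 11: ------
--^---
--*-*-
--***-
--**--
------
------
gen 12: ------
--*>--
--*-*-
--***-
--**--
------
------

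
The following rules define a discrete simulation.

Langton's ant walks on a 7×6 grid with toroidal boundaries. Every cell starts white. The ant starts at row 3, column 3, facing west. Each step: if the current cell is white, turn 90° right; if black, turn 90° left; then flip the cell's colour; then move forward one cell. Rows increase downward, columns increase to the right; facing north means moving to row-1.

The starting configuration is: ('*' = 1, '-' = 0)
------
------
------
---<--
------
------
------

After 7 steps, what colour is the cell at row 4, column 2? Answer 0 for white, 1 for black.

1

gen 0: ------
------
------
---<--
------
------
------
gen 1: ------
------
---^--
---*--
------
------
------
gen 2: ------
------
---*>-
---*--
------
------
------
gen 3: ------
------
---**-
---*v-
------
------
------
gen 4: ------
------
---**-
---<*-
------
------
------
gen 5: ------
------
---**-
----*-
---v--
------
------
gen 6: ------
------
---**-
----*-
--<*--
------
------
gen 7: ------
------
---**-
--^-*-
--**--
------
------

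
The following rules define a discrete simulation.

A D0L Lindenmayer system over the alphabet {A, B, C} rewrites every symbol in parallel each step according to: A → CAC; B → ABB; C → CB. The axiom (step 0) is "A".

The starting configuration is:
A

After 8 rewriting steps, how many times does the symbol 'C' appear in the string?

748

[0] A
[1] CAC
[2] CBCACCB
[3] CBABBCBCACCBCBABB
[4] CBABBCACABBABBCBABBCBCACCBCBABBCBABBCACABBABB
[5] CBABBCACABBABBCBCACCBCACABBABBCACABBABBCBABBCACABBABBCBABB…CBABBCBABBCACABBABBCBABBCACABBABBCBCACCBCACABBABBCACABBABB  (len 123)
[6] CBABBCACABBABBCBCACCBCACABBABBCACABBABBCBABBCBCACCBCBABBCB…CCBCBABBCBCACCBCACABBABBCACABBABBCBCACCBCACABBABBCACABBABB  (len 335)
[7] CBABBCACABBABBCBCACCBCACABBABBCACABBABBCBABBCBCACCBCBABBCB…CCBCBABBCBCACCBCACABBABBCACABBABBCBCACCBCACABBABBCACABBABB  (len 905)
[8] CBABBCACABBABBCBCACCBCACABBABBCACABBABBCBABBCBCACCBCBABBCB…CCBCBABBCBCACCBCACABBABBCACABBABBCBCACCBCACABBABBCACABBABB  (len 2437)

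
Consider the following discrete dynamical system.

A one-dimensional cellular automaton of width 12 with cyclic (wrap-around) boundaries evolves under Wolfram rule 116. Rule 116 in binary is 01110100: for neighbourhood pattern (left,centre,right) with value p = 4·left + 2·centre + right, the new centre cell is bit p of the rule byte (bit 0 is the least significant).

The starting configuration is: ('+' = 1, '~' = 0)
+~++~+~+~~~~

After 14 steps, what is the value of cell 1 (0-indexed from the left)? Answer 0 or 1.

1

step 0: +~++~+~+~~~~
step 1: ++~++++++~~~
step 2: ~++~~~~~++~~
step 3: ~~++~~~~~++~
step 4: ~~~++~~~~~++
step 5: +~~~++~~~~~+
step 6: ++~~~++~~~~~
step 7: ~++~~~++~~~~
step 8: ~~++~~~++~~~
step 9: ~~~++~~~++~~
step 10: ~~~~++~~~++~
step 11: ~~~~~++~~~++
step 12: +~~~~~++~~~+
step 13: ++~~~~~++~~~
step 14: ~++~~~~~++~~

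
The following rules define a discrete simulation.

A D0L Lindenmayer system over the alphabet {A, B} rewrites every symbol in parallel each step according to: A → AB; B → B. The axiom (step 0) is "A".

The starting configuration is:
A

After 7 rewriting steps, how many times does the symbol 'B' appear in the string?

gen 0: A
gen 1: AB
gen 2: ABB
gen 3: ABBB
gen 4: ABBBB
gen 5: ABBBBB
gen 6: ABBBBBB
gen 7: ABBBBBBB

7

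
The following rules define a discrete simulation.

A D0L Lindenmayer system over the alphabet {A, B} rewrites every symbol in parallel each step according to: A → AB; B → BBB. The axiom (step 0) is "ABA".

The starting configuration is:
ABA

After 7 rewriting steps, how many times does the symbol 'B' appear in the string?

k=0  ABA
k=1  ABBBBAB
k=2  ABBBBBBBBBBBBBABBBB
k=3  ABBBBBBBBBBBBBBBBBBBBBBBBBBBBBBBBBBBBBBBBABBBBBBBBBBBBB
k=4  ABBBBBBBBBBBBBBBBBBBBBBBBBBBBBBBBBBBBBBBBBBBBBBBBBBBBBBBBB…BBBBBBBBBBBBBBBBBABBBBBBBBBBBBBBBBBBBBBBBBBBBBBBBBBBBBBBBB  (len 163)
k=5  ABBBBBBBBBBBBBBBBBBBBBBBBBBBBBBBBBBBBBBBBBBBBBBBBBBBBBBBBB…BBBBBBBBBBBBBBBBBBBBBBBBBBBBBBBBBBBBBBBBBBBBBBBBBBBBBBBBBB  (len 487)
k=6  ABBBBBBBBBBBBBBBBBBBBBBBBBBBBBBBBBBBBBBBBBBBBBBBBBBBBBBBBB…BBBBBBBBBBBBBBBBBBBBBBBBBBBBBBBBBBBBBBBBBBBBBBBBBBBBBBBBBB  (len 1459)
k=7  ABBBBBBBBBBBBBBBBBBBBBBBBBBBBBBBBBBBBBBBBBBBBBBBBBBBBBBBBB…BBBBBBBBBBBBBBBBBBBBBBBBBBBBBBBBBBBBBBBBBBBBBBBBBBBBBBBBBB  (len 4375)

4373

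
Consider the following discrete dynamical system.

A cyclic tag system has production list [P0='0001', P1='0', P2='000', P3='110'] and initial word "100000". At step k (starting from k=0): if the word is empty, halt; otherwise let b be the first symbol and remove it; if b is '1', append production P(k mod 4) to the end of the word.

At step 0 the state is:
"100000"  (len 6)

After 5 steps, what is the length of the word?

5

step 0: "100000"  (len 6)
step 1: "000000001"  (len 9)
step 2: "00000001"  (len 8)
step 3: "0000001"  (len 7)
step 4: "000001"  (len 6)
step 5: "00001"  (len 5)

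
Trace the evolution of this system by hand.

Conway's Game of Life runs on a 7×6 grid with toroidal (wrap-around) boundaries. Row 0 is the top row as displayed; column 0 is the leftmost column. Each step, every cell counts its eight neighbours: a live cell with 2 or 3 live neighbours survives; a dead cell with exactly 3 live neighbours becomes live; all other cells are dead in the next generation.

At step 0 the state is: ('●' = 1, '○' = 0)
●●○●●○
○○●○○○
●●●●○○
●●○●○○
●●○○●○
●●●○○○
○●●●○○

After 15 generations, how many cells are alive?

0) ●●○●●○
○○●○○○
●●●●○○
●●○●○○
●●○○●○
●●●○○○
○●●●○○
1) ●○○○●○
○○○○●●
●○○●○○
○○○●●○
○○○●○○
○○○○○●
○○○○●●
2) ●○○●○○
●○○●●○
○○○●○○
○○●●●○
○○○●○○
○○○○○●
●○○○●○
3) ●●○●○○
○○●●●●
○○○○○●
○○●○●○
○○●●○○
○○○○●●
●○○○●○
4) ●●○○○○
○●●●○●
○○●○○●
○○●○●○
○○●○○●
○○○○●●
●●○●●○
5) ○○○○○○
○○○●●●
●○○○○●
○●●○●●
○○○○○●
○●●○○○
○●●●●○
6) ○○○○○●
●○○○●●
○●●○○○
○●○○●○
○○○●●●
●●○○●○
○●○●○○
7) ○○○○○●
●●○○●●
○●●●●○
●●○○●●
○●●●○○
●●○○○○
○●●○●●
8) ○○●●○○
○●○○○○
○○○○○○
○○○○○●
○○○●●○
○○○○●●
○●●○●●
9) ●○○●●○
○○●○○○
○○○○○○
○○○○●○
○○○●○○
●○●○○○
●●●○○●
10) ●○○●●○
○○○●○○
○○○○○○
○○○○○○
○○○●○○
●○●●○●
○○●○●○
11) ○○●○●●
○○○●●○
○○○○○○
○○○○○○
○○●●●○
○●●○○●
●○●○○○
12) ○●●○●●
○○○●●●
○○○○○○
○○○●○○
○●●●●○
●○○○●●
●○●○●○
13) ○●●○○○
●○●●○●
○○○●○○
○○○●●○
●●●○○○
●○○○○○
○○●○○○
14) ●○○○○○
●○○●●○
○○○○○●
○●○●●○
●●●●○●
●○●○○○
○○●○○○
15) ○●○●○●
●○○○●○
●○●○○●
○●○●○○
○○○○○●
●○○○○●
○○○○○○

13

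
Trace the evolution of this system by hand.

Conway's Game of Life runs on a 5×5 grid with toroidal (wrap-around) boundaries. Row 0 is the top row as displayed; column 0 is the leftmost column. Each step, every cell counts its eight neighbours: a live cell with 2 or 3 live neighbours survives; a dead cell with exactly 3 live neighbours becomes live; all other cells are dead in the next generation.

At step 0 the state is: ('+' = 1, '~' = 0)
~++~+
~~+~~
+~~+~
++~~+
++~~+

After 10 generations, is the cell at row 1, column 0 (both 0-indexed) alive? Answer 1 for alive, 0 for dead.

gen 0: ~++~+
~~+~~
+~~+~
++~~+
++~~+
gen 1: ~~+~+
+~+~+
+~++~
~~++~
~~~~~
gen 2: ++~~+
+~+~~
+~~~~
~++++
~~+~~
gen 3: +~+++
~~~~~
+~~~~
+++++
~~~~~
gen 4: ~~~++
++~+~
+~++~
+++++
~~~~~
gen 5: +~+++
++~~~
~~~~~
+~~~~
~+~~~
gen 6: ~~+++
++++~
++~~~
~~~~~
~+++~
gen 7: ~~~~~
~~~~~
+~~~+
+~~~~
~+~~+
gen 8: ~~~~~
~~~~~
+~~~+
~+~~~
+~~~~
gen 9: ~~~~~
~~~~~
+~~~~
~+~~+
~~~~~
gen 10: ~~~~~
~~~~~
+~~~~
+~~~~
~~~~~

0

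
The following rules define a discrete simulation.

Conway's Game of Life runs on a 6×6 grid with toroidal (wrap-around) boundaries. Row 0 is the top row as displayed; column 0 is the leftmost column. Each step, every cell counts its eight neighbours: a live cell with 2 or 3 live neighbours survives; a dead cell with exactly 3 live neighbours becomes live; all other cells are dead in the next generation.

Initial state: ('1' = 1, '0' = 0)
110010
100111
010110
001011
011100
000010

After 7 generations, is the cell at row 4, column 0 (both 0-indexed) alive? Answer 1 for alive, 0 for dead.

1

t=0: 110010
100111
010110
001011
011100
000010
t=1: 110000
000000
010000
100001
011001
100011
t=2: 110000
110000
100000
001001
010000
001010
t=3: 101001
000001
100001
110000
011100
101000
t=4: 100001
010010
010001
000001
000100
100001
t=5: 010010
010010
000011
100010
100011
100011
t=6: 010110
100110
100110
100100
010100
010100
t=7: 110001
110000
111000
110101
110110
110100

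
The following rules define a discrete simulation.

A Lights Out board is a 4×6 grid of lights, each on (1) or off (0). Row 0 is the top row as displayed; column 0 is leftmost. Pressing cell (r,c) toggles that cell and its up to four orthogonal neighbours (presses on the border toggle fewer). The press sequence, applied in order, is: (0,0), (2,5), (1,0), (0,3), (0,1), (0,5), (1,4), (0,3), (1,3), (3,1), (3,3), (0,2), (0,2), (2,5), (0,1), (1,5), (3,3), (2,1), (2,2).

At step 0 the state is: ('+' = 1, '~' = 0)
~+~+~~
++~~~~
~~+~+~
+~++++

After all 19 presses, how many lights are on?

[0] ~+~+~~
++~~~~
~~+~+~
+~++++
[1] +~~+~~
~+~~~~
~~+~+~
+~++++
[2] +~~+~~
~+~~~+
~~+~~+
+~+++~
[3] ~~~+~~
+~~~~+
+~+~~+
+~+++~
[4] ~~+~+~
+~~+~+
+~+~~+
+~+++~
[5] ++~~+~
++~+~+
+~+~~+
+~+++~
[6] ++~~~+
++~+~~
+~+~~+
+~+++~
[7] ++~~++
++~~++
+~+~++
+~+++~
[8] ++++~+
++~+++
+~+~++
+~+++~
[9] +++~~+
+++~~+
+~++++
+~+++~
[10] +++~~+
+++~~+
++++++
~+~++~
[11] +++~~+
+++~~+
+++~++
~++~~~
[12] +~~+~+
++~~~+
+++~++
~++~~~
[13] +++~~+
+++~~+
+++~++
~++~~~
[14] +++~~+
+++~~~
+++~~~
~++~~+
[15] ~~~~~+
+~+~~~
+++~~~
~++~~+
[16] ~~~~~~
+~+~++
+++~~+
~++~~+
[17] ~~~~~~
+~+~++
++++~+
~+~+++
[18] ~~~~~~
+++~++
~~~+~+
~~~+++
[19] ~~~~~~
++~~++
~++~~+
~~++++

11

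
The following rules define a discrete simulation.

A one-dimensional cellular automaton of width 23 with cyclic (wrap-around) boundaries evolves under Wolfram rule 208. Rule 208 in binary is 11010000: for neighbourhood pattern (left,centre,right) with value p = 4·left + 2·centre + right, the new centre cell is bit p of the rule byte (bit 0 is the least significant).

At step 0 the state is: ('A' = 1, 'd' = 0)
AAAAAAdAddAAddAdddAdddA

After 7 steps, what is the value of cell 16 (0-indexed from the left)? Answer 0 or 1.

0

0) AAAAAAdAddAAddAdddAdddA
1) AAAAAAddAddAAddAdddAddd
2) dAAAAAAddAddAAddAdddAdd
3) ddAAAAAAddAddAAddAdddAd
4) dddAAAAAAddAddAAddAdddA
5) AdddAAAAAAddAddAAddAddd
6) dAdddAAAAAAddAddAAddAdd
7) ddAdddAAAAAAddAddAAddAd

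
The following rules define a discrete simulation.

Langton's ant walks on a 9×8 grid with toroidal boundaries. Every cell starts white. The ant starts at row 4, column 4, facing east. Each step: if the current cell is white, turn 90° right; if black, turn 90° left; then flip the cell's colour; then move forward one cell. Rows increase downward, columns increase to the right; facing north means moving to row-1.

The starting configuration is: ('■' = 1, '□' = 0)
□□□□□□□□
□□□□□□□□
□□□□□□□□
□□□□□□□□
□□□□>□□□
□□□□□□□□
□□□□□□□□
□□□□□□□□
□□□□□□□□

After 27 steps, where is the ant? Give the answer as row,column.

2,1

step 0: □□□□□□□□
□□□□□□□□
□□□□□□□□
□□□□□□□□
□□□□>□□□
□□□□□□□□
□□□□□□□□
□□□□□□□□
□□□□□□□□
step 1: □□□□□□□□
□□□□□□□□
□□□□□□□□
□□□□□□□□
□□□□■□□□
□□□□v□□□
□□□□□□□□
□□□□□□□□
□□□□□□□□
step 2: □□□□□□□□
□□□□□□□□
□□□□□□□□
□□□□□□□□
□□□□■□□□
□□□<■□□□
□□□□□□□□
□□□□□□□□
□□□□□□□□
step 3: □□□□□□□□
□□□□□□□□
□□□□□□□□
□□□□□□□□
□□□^■□□□
□□□■■□□□
□□□□□□□□
□□□□□□□□
□□□□□□□□
step 4: □□□□□□□□
□□□□□□□□
□□□□□□□□
□□□□□□□□
□□□■>□□□
□□□■■□□□
□□□□□□□□
□□□□□□□□
□□□□□□□□
step 5: □□□□□□□□
□□□□□□□□
□□□□□□□□
□□□□^□□□
□□□■□□□□
□□□■■□□□
□□□□□□□□
□□□□□□□□
□□□□□□□□
step 6: □□□□□□□□
□□□□□□□□
□□□□□□□□
□□□□■>□□
□□□■□□□□
□□□■■□□□
□□□□□□□□
□□□□□□□□
□□□□□□□□
step 7: □□□□□□□□
□□□□□□□□
□□□□□□□□
□□□□■■□□
□□□■□v□□
□□□■■□□□
□□□□□□□□
□□□□□□□□
□□□□□□□□
step 8: □□□□□□□□
□□□□□□□□
□□□□□□□□
□□□□■■□□
□□□■<■□□
□□□■■□□□
□□□□□□□□
□□□□□□□□
□□□□□□□□
step 9: □□□□□□□□
□□□□□□□□
□□□□□□□□
□□□□^■□□
□□□■■■□□
□□□■■□□□
□□□□□□□□
□□□□□□□□
□□□□□□□□
step 10: □□□□□□□□
□□□□□□□□
□□□□□□□□
□□□<□■□□
□□□■■■□□
□□□■■□□□
□□□□□□□□
□□□□□□□□
□□□□□□□□
step 11: □□□□□□□□
□□□□□□□□
□□□^□□□□
□□□■□■□□
□□□■■■□□
□□□■■□□□
□□□□□□□□
□□□□□□□□
□□□□□□□□
step 12: □□□□□□□□
□□□□□□□□
□□□■>□□□
□□□■□■□□
□□□■■■□□
□□□■■□□□
□□□□□□□□
□□□□□□□□
□□□□□□□□
step 13: □□□□□□□□
□□□□□□□□
□□□■■□□□
□□□■v■□□
□□□■■■□□
□□□■■□□□
□□□□□□□□
□□□□□□□□
□□□□□□□□
step 14: □□□□□□□□
□□□□□□□□
□□□■■□□□
□□□<■■□□
□□□■■■□□
□□□■■□□□
□□□□□□□□
□□□□□□□□
□□□□□□□□
step 15: □□□□□□□□
□□□□□□□□
□□□■■□□□
□□□□■■□□
□□□v■■□□
□□□■■□□□
□□□□□□□□
□□□□□□□□
□□□□□□□□
step 16: □□□□□□□□
□□□□□□□□
□□□■■□□□
□□□□■■□□
□□□□>■□□
□□□■■□□□
□□□□□□□□
□□□□□□□□
□□□□□□□□
step 17: □□□□□□□□
□□□□□□□□
□□□■■□□□
□□□□^■□□
□□□□□■□□
□□□■■□□□
□□□□□□□□
□□□□□□□□
□□□□□□□□
step 18: □□□□□□□□
□□□□□□□□
□□□■■□□□
□□□<□■□□
□□□□□■□□
□□□■■□□□
□□□□□□□□
□□□□□□□□
□□□□□□□□
step 19: □□□□□□□□
□□□□□□□□
□□□^■□□□
□□□■□■□□
□□□□□■□□
□□□■■□□□
□□□□□□□□
□□□□□□□□
□□□□□□□□
step 20: □□□□□□□□
□□□□□□□□
□□<□■□□□
□□□■□■□□
□□□□□■□□
□□□■■□□□
□□□□□□□□
□□□□□□□□
□□□□□□□□
step 21: □□□□□□□□
□□^□□□□□
□□■□■□□□
□□□■□■□□
□□□□□■□□
□□□■■□□□
□□□□□□□□
□□□□□□□□
□□□□□□□□
step 22: □□□□□□□□
□□■>□□□□
□□■□■□□□
□□□■□■□□
□□□□□■□□
□□□■■□□□
□□□□□□□□
□□□□□□□□
□□□□□□□□
step 23: □□□□□□□□
□□■■□□□□
□□■v■□□□
□□□■□■□□
□□□□□■□□
□□□■■□□□
□□□□□□□□
□□□□□□□□
□□□□□□□□
step 24: □□□□□□□□
□□■■□□□□
□□<■■□□□
□□□■□■□□
□□□□□■□□
□□□■■□□□
□□□□□□□□
□□□□□□□□
□□□□□□□□
step 25: □□□□□□□□
□□■■□□□□
□□□■■□□□
□□v■□■□□
□□□□□■□□
□□□■■□□□
□□□□□□□□
□□□□□□□□
□□□□□□□□
step 26: □□□□□□□□
□□■■□□□□
□□□■■□□□
□<■■□■□□
□□□□□■□□
□□□■■□□□
□□□□□□□□
□□□□□□□□
□□□□□□□□
step 27: □□□□□□□□
□□■■□□□□
□^□■■□□□
□■■■□■□□
□□□□□■□□
□□□■■□□□
□□□□□□□□
□□□□□□□□
□□□□□□□□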